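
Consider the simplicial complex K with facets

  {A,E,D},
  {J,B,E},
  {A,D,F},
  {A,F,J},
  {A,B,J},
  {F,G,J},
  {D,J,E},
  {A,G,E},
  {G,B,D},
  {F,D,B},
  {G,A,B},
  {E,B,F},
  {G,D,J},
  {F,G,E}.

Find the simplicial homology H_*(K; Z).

Take the total order A < B < D < E < F < G < J on the vertex set. Then K (dimension 2) consists of the simplices:

  0-simplices (7): A, B, D, E, F, G, J
  1-simplices (21): AB, AD, AE, AF, AG, AJ, BD, BE, BF, BG, BJ, DE, DF, DG, DJ, EF, EG, EJ, FG, FJ, GJ
  2-simplices (14): ABG, ABJ, ADE, ADF, AEG, AFJ, BDF, BDG, BEF, BEJ, DEJ, DGJ, EFG, FGJ

so the chain groups are C_0 ≅ Z^7, C_1 ≅ Z^21, C_2 ≅ Z^14.

The boundary map ∂_1: C_1 → C_0 is given by ∂[p,q] = [q] − [p]. For instance
  ∂FJ = J − F.
The resulting 7×21 matrix has rank 6, and its Smith normal form has invariant factors (1,1,1,1,1,1).

Boundary ∂_2: C_2 → C_1 acts by ∂[p,q,r] = [q,r] − [p,r] + [p,q]. For instance
  ∂EFG = FG − EG + EF,
  ∂AEG = EG − AG + AE.
As a 21×14 matrix over Z this has rank 13, with invariant factors (1,1,1,1,1,1,1,1,1,1,1,1,1).

Reading off H_k = ker ∂_k / im ∂_{k+1}:

  H_0: rank C_0 − rank ∂_1 = 7 − 6 = 1, and the invariant factors of ∂_1 are all 1, so H_0 = Z.
  H_1: rank ker ∂_1 − rank ∂_2 = (21 − 6) − 13 = 2, and the invariant factors of ∂_2 are all 1, so H_1 = Z^2.
  H_2: rank ker ∂_2 − rank ∂_3 = (14 − 13) − 0 = 1, and there is no ∂_3, so H_2 = Z.

(K is a triangulation of the torus T^2.)

H_0 = Z,  H_1 = Z^2,  H_2 = Z.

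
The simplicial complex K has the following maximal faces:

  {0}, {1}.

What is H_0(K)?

Fix the vertex order 0 < 1 and write every simplex with vertices in increasing order. Then dim K = 0 and the simplices of K are:

  0-simplices (2): [0], [1]

Hence C_0 ≅ Z^2.

Computing H_k = (kernel of ∂_k) / (image of ∂_{k+1}):

  H_0: rank C_0 − rank ∂_1 = 2 − 0 = 2, and there is no ∂_1, so H_0 = Z^2.

(K is a triangulation of a set of 2 points.)

H_0 = Z^2.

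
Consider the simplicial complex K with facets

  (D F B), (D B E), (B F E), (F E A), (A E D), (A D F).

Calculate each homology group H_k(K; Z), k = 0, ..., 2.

We work with the vertex ordering A < B < D < E < F. The simplices of K, each written with vertices in increasing order, are:

  0-simplices (5): A, B, D, E, F
  1-simplices (9): AD, AE, AF, BD, BE, BF, DE, DF, EF
  2-simplices (6): ADE, ADF, AEF, BDE, BDF, BEF

giving chain groups C_0 ≅ Z^5, C_1 ≅ Z^9, C_2 ≅ Z^6.

The boundary map ∂_1: C_1 → C_0 maps an edge to its endpoints' difference, ∂[p,q] = q − p. For instance
  ∂DE = E − D.
The resulting 5×9 matrix has rank 4, and its Smith normal form has invariant factors (1,1,1,1).

The boundary map ∂_2: C_2 → C_1 maps a triangle to the signed sum of its edges. For instance
  ∂BDF = DF − BF + BD,
  ∂ADE = DE − AE + AD.
This gives a 9×6 integer matrix of rank 5; reducing to Smith normal form yields diagonal entries (1,1,1,1,1).

Computing H_k = (kernel of ∂_k) / (image of ∂_{k+1}):

  H_0: rank C_0 − rank ∂_1 = 5 − 4 = 1, and the invariant factors of ∂_1 are all 1, so H_0 = Z.
  H_1: rank ker ∂_1 − rank ∂_2 = (9 − 4) − 5 = 0, and the invariant factors of ∂_2 are all 1, so H_1 = 0.
  H_2: rank ker ∂_2 − rank ∂_3 = (6 − 5) − 0 = 1, and there is no ∂_3, so H_2 = Z.

As a check, the Euler characteristic is 5 − 9 + 6 = 2, which agrees with 1 − 0 + 1 = 2.
(K is a triangulation of the 2-sphere S^2.)

H_0 = Z,  H_1 = 0,  H_2 = Z.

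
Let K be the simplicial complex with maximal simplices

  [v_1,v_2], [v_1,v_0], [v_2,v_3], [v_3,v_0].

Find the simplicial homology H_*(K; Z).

Take the total order v_0 < v_1 < v_2 < v_3 on the vertex set. Then K (dimension 1) consists of the simplices:

  0-simplices (4): [v_0], [v_1], [v_2], [v_3]
  1-simplices (4): [v_0,v_1], [v_0,v_3], [v_1,v_2], [v_2,v_3]

giving chain groups C_0 ≅ Z^4, C_1 ≅ Z^4.

The boundary map ∂_1: C_1 → C_0 sends each edge [p,q] (with p < q) to q − p.
The resulting 4×4 matrix has rank 3, and its Smith normal form has invariant factors (1,1,1).

Now H_k = ker ∂_k / im ∂_{k+1}, so:

  H_0: rank C_0 − rank ∂_1 = 4 − 3 = 1, and the invariant factors of ∂_1 are all 1, so H_0 ≅ Z.
  H_1: rank ker ∂_1 − rank ∂_2 = (4 − 3) − 0 = 1, and there is no ∂_2, so H_1 ≅ Z.

As a check, the Euler characteristic is 4 − 4 = 0, which agrees with 1 − 1 = 0.
(K is a triangulation of the circle S^1.)

H_0 ≅ Z,  H_1 ≅ Z.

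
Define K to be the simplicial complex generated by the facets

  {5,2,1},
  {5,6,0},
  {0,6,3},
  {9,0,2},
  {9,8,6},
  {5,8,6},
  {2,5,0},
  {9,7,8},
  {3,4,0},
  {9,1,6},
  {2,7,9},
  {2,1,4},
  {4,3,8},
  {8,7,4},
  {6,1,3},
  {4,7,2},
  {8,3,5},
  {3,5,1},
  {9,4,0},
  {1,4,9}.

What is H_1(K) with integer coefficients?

Fix the vertex order 0 < 1 < 2 < 3 < 4 < 5 < 6 < 7 < 8 < 9 and write every simplex with vertices in increasing order. Then dim K = 2 and the simplices of K are:

  0-simplices (10): [0], [1], [2], [3], [4], [5], [6], [7], [8], [9]
  1-simplices (30): (30 of them)
  2-simplices (20): (20 of them)

so the chain groups are C_0 ≅ Z^10, C_1 ≅ Z^30, C_2 ≅ Z^20.

Boundary ∂_1: C_1 → C_0 maps an edge to its endpoints' difference, ∂[p,q] = q − p.
As a 10×30 matrix over Z this has rank 9, with invariant factors (1,1,1,1,1,1,1,1,1).

Boundary ∂_2: C_2 → C_1 maps a triangle to the signed sum of its edges. For instance
  ∂[1,2,4] = [2,4] − [1,4] + [1,2],
  ∂[2,7,9] = [7,9] − [2,9] + [2,7].
The 30×20 boundary matrix has rank 20 and Smith normal form diag(1,1,1,1,1,1,1,1,1,1,1,1,1,1,1,1,1,1,1,2).

Computing H_k = (kernel of ∂_k) / (image of ∂_{k+1}):

  H_1: rank ker ∂_1 − rank ∂_2 = (30 − 9) − 20 = 1, and ∂_2 has invariant factor 2 > 1, so H_1 = Z ⊕ Z_2.

H_1 ≅ Z ⊕ Z_2.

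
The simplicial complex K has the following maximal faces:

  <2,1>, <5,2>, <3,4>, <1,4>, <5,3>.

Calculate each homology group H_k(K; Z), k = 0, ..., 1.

K has 5 vertices, 5 edges.
rank ∂_0 = 0, rank ∂_1 = 4 ⇒ b_0 = 5 − 0 − 4 = 1; all invariant factors of ∂_1 are 1 so no torsion. So H_0 = Z.
rank ∂_1 = 4, rank ∂_2 = 0 ⇒ b_1 = 5 − 4 − 0 = 1. So H_1 = Z.

H_0 = Z,  H_1 = Z.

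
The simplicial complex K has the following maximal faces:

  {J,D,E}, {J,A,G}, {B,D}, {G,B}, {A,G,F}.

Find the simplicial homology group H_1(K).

H_1 ≅ Z.

Order the vertices as A < B < D < E < F < G < J. Listing each simplex with vertices in this order, K has dimension 2 with simplices:

  0-simplices (7): A, B, D, E, F, G, J
  1-simplices (10): AF, AG, AJ, BD, BG, DE, DJ, EJ, FG, GJ
  2-simplices (3): AFG, AGJ, DEJ

Hence C_0 ≅ Z^7, C_1 ≅ Z^10, C_2 ≅ Z^3.

∂_1: C_1 → C_0 is given by ∂[p,q] = [q] − [p].
This gives a 7×10 integer matrix of rank 6; reducing to Smith normal form yields diagonal entries (1,1,1,1,1,1).

Boundary ∂_2: C_2 → C_1 acts by ∂[p,q,r] = [q,r] − [p,r] + [p,q]. For instance
  ∂DEJ = EJ − DJ + DE,
  ∂AGJ = GJ − AJ + AG.
As a 10×3 matrix over Z this has rank 3, with invariant factors (1,1,1).

Reading off H_k = ker ∂_k / im ∂_{k+1}:

  H_1: rank ker ∂_1 − rank ∂_2 = (10 − 6) − 3 = 1, and the invariant factors of ∂_2 are all 1, so H_1 = Z.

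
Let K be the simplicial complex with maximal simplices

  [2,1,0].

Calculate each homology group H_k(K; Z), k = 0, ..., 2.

Fix the vertex order 0 < 1 < 2 and write every simplex with vertices in increasing order. Then dim K = 2 and the simplices of K are:

  0-simplices (3): [0], [1], [2]
  1-simplices (3): [0,1], [0,2], [1,2]
  2-simplices (1): [0,1,2]

so the chain groups are C_0 ≅ Z^3, C_1 ≅ Z^3, C_2 ≅ Z^1.

∂_1: C_1 → C_0 sends each edge [p,q] (with p < q) to q − p.
As a 3×3 matrix over Z this has rank 2, with invariant factors (1,1).

Boundary ∂_2: C_2 → C_1 sends each 2-simplex [p,q,r] to [q,r] − [p,r] + [p,q]. For instance
  ∂[0,1,2] = [1,2] − [0,2] + [0,1].
As a 3×1 matrix over Z this has rank 1, with invariant factors (1).

Computing H_k = (kernel of ∂_k) / (image of ∂_{k+1}):

  H_0: rank C_0 − rank ∂_1 = 3 − 2 = 1, and the invariant factors of ∂_1 are all 1, so H_0 = Z.
  H_1: rank ker ∂_1 − rank ∂_2 = (3 − 2) − 1 = 0, and the invariant factors of ∂_2 are all 1, so H_1 = 0.
  H_2: rank ker ∂_2 − rank ∂_3 = (1 − 1) − 0 = 0, and there is no ∂_3, so H_2 = 0.

(K is a triangulation of the 2-simplex.)

H_0 ≅ Z,  H_1 = 0,  H_2 = 0.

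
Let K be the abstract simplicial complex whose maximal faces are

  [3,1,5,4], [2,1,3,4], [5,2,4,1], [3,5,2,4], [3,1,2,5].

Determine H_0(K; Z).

H_0 = Z.

Take the total order 1 < 2 < 3 < 4 < 5 on the vertex set. Then K (dimension 3) consists of the simplices:

  0-simplices (5): [1], [2], [3], [4], [5]
  1-simplices (10): [1,2], [1,3], [1,4], [1,5], [2,3], [2,4], [2,5], [3,4], [3,5], [4,5]
  2-simplices (10): [1,2,3], [1,2,4], [1,2,5], [1,3,4], [1,3,5], [1,4,5], [2,3,4], [2,3,5], [2,4,5], [3,4,5]
  3-simplices (5): [1,2,3,4], [1,2,3,5], [1,2,4,5], [1,3,4,5], [2,3,4,5]

giving chain groups C_0 ≅ Z^5, C_1 ≅ Z^10, C_2 ≅ Z^10, C_3 ≅ Z^5.

Boundary ∂_1: C_1 → C_0 maps an edge to its endpoints' difference, ∂[p,q] = q − p. For instance
  ∂[1,5] = [5] − [1].
This gives a 5×10 integer matrix of rank 4; reducing to Smith normal form yields diagonal entries (1,1,1,1).

The boundary map ∂_2: C_2 → C_1 maps a triangle to the signed sum of its edges. For instance
  ∂[1,4,5] = [4,5] − [1,5] + [1,4],
  ∂[1,3,5] = [3,5] − [1,5] + [1,3].
As a 10×10 matrix over Z this has rank 6, with invariant factors (1,1,1,1,1,1).

∂_3: C_3 → C_2 sends each 3-simplex σ to the alternating sum Σ_i (−1)^i (σ with its i-th vertex removed). For instance
  ∂[1,2,4,5] = [2,4,5] − [1,4,5] + [1,2,5] − [1,2,4],
  ∂[1,3,4,5] = [3,4,5] − [1,4,5] + [1,3,5] − [1,3,4].
The 10×5 boundary matrix has rank 4 and Smith normal form diag(1,1,1,1).

Now H_k = ker ∂_k / im ∂_{k+1}, so:

  H_0: rank C_0 − rank ∂_1 = 5 − 4 = 1, and the invariant factors of ∂_1 are all 1, so H_0 = Z.

(K is a triangulation of the 3-sphere S^3.)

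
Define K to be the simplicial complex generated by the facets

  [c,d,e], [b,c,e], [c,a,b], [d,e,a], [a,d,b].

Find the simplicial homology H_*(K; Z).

Take the total order a < b < c < d < e on the vertex set. Then K (dimension 2) consists of the simplices:

  0-simplices (5): a, b, c, d, e
  1-simplices (10): ab, ac, ad, ae, bc, bd, be, cd, ce, de
  2-simplices (5): abc, abd, ade, bce, cde

Hence C_0 ≅ Z^5, C_1 ≅ Z^10, C_2 ≅ Z^5.

The boundary map ∂_1: C_1 → C_0 sends each edge [p,q] (with p < q) to q − p. For instance
  ∂be = e − b.
The resulting 5×10 matrix has rank 4, and its Smith normal form has invariant factors (1,1,1,1).

Boundary ∂_2: C_2 → C_1 acts by ∂[p,q,r] = [q,r] − [p,r] + [p,q]. For instance
  ∂abd = bd − ad + ab,
  ∂cde = de − ce + cd.
The resulting 10×5 matrix has rank 5, and its Smith normal form has invariant factors (1,1,1,1,1).

Now H_k = ker ∂_k / im ∂_{k+1}, so:

  H_0: rank C_0 − rank ∂_1 = 5 − 4 = 1, and the invariant factors of ∂_1 are all 1, so H_0 ≅ Z.
  H_1: rank ker ∂_1 − rank ∂_2 = (10 − 4) − 5 = 1, and the invariant factors of ∂_2 are all 1, so H_1 ≅ Z.
  H_2: rank ker ∂_2 − rank ∂_3 = (5 − 5) − 0 = 0, and there is no ∂_3, so H_2 ≅ 0.

H_0 ≅ Z,  H_1 ≅ Z,  H_2 = 0.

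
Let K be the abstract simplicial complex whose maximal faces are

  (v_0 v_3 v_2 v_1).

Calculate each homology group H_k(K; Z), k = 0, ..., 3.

Order the vertices as v_0 < v_1 < v_2 < v_3. Listing each simplex with vertices in this order, K has dimension 3 with simplices:

  0-simplices (4): [v_0], [v_1], [v_2], [v_3]
  1-simplices (6): [v_0,v_1], [v_0,v_2], [v_0,v_3], [v_1,v_2], [v_1,v_3], [v_2,v_3]
  2-simplices (4): [v_0,v_1,v_2], [v_0,v_1,v_3], [v_0,v_2,v_3], [v_1,v_2,v_3]
  3-simplices (1): [v_0,v_1,v_2,v_3]

so the chain groups are C_0 ≅ Z^4, C_1 ≅ Z^6, C_2 ≅ Z^4, C_3 ≅ Z^1.

∂_1: C_1 → C_0 maps an edge to its endpoints' difference, ∂[p,q] = q − p.
The resulting 4×6 matrix has rank 3, and its Smith normal form has invariant factors (1,1,1).

Boundary ∂_2: C_2 → C_1 sends each 2-simplex [p,q,r] to [q,r] − [p,r] + [p,q]. For instance
  ∂[v_0,v_1,v_2] = [v_1,v_2] − [v_0,v_2] + [v_0,v_1],
  ∂[v_1,v_2,v_3] = [v_2,v_3] − [v_1,v_3] + [v_1,v_2].
As a 6×4 matrix over Z this has rank 3, with invariant factors (1,1,1).

The boundary map ∂_3: C_3 → C_2 sends each 3-simplex σ to the alternating sum Σ_i (−1)^i (σ with its i-th vertex removed). For instance
  ∂[v_0,v_1,v_2,v_3] = [v_1,v_2,v_3] − [v_0,v_2,v_3] + [v_0,v_1,v_3] − [v_0,v_1,v_2].
This gives a 4×1 integer matrix of rank 1; reducing to Smith normal form yields diagonal entries (1).

Reading off H_k = ker ∂_k / im ∂_{k+1}:

  H_0: rank C_0 − rank ∂_1 = 4 − 3 = 1, and the invariant factors of ∂_1 are all 1, so H_0 = Z.
  H_1: rank ker ∂_1 − rank ∂_2 = (6 − 3) − 3 = 0, and the invariant factors of ∂_2 are all 1, so H_1 = 0.
  H_2: rank ker ∂_2 − rank ∂_3 = (4 − 3) − 1 = 0, and the invariant factors of ∂_3 are all 1, so H_2 = 0.
  H_3: rank ker ∂_3 − rank ∂_4 = (1 − 1) − 0 = 0, and there is no ∂_4, so H_3 = 0.

As a check, the Euler characteristic is 4 − 6 + 4 − 1 = 1, which agrees with 1 − 0 + 0 − 0 = 1.

H_0 = Z,  H_1 = 0,  H_2 = 0,  H_3 = 0.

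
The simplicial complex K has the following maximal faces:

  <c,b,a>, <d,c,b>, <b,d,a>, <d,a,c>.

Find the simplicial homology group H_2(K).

H_2 ≅ Z.

Order the vertices as a < b < c < d. Listing each simplex with vertices in this order, K has dimension 2 with simplices:

  0-simplices (4): a, b, c, d
  1-simplices (6): ab, ac, ad, bc, bd, cd
  2-simplices (4): abc, abd, acd, bcd

Hence C_0 ≅ Z^4, C_1 ≅ Z^6, C_2 ≅ Z^4.

Boundary ∂_1: C_1 → C_0 sends each edge [p,q] (with p < q) to q − p. For instance
  ∂bd = d − b.
This gives a 4×6 integer matrix of rank 3; reducing to Smith normal form yields diagonal entries (1,1,1).

Boundary ∂_2: C_2 → C_1 maps a triangle to the signed sum of its edges. For instance
  ∂bcd = cd − bd + bc,
  ∂abc = bc − ac + ab.
This gives a 6×4 integer matrix of rank 3; reducing to Smith normal form yields diagonal entries (1,1,1).

Reading off H_k = ker ∂_k / im ∂_{k+1}:

  H_2: rank ker ∂_2 − rank ∂_3 = (4 − 3) − 0 = 1, and there is no ∂_3, so H_2 ≅ Z.

(K is a triangulation of the 2-sphere S^2.)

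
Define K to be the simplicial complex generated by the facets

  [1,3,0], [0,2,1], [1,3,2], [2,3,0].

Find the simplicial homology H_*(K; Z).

H_0 = Z,  H_1 = 0,  H_2 = Z.

Take the total order 0 < 1 < 2 < 3 on the vertex set. Then K (dimension 2) consists of the simplices:

  0-simplices (4): [0], [1], [2], [3]
  1-simplices (6): [0,1], [0,2], [0,3], [1,2], [1,3], [2,3]
  2-simplices (4): [0,1,2], [0,1,3], [0,2,3], [1,2,3]

so the chain groups are C_0 ≅ Z^4, C_1 ≅ Z^6, C_2 ≅ Z^4.

∂_1: C_1 → C_0 maps an edge to its endpoints' difference, ∂[p,q] = q − p. For instance
  ∂[0,1] = [1] − [0].
The resulting 4×6 matrix has rank 3, and its Smith normal form has invariant factors (1,1,1).

∂_2: C_2 → C_1 acts by ∂[p,q,r] = [q,r] − [p,r] + [p,q]. For instance
  ∂[0,1,2] = [1,2] − [0,2] + [0,1],
  ∂[0,2,3] = [2,3] − [0,3] + [0,2].
The resulting 6×4 matrix has rank 3, and its Smith normal form has invariant factors (1,1,1).

Computing H_k = (kernel of ∂_k) / (image of ∂_{k+1}):

  H_0: rank C_0 − rank ∂_1 = 4 − 3 = 1, and the invariant factors of ∂_1 are all 1, so H_0 ≅ Z.
  H_1: rank ker ∂_1 − rank ∂_2 = (6 − 3) − 3 = 0, and the invariant factors of ∂_2 are all 1, so H_1 ≅ 0.
  H_2: rank ker ∂_2 − rank ∂_3 = (4 − 3) − 0 = 1, and there is no ∂_3, so H_2 ≅ Z.

(K is a triangulation of the 2-sphere S^2.)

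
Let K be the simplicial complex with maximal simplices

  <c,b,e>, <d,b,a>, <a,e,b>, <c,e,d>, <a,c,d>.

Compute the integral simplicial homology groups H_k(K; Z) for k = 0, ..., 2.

H_0 ≅ Z,  H_1 ≅ Z,  H_2 = 0.

Take the total order a < b < c < d < e on the vertex set. Then K (dimension 2) consists of the simplices:

  0-simplices (5): a, b, c, d, e
  1-simplices (10): ab, ac, ad, ae, bc, bd, be, cd, ce, de
  2-simplices (5): abd, abe, acd, bce, cde

giving chain groups C_0 ≅ Z^5, C_1 ≅ Z^10, C_2 ≅ Z^5.

The boundary map ∂_1: C_1 → C_0 sends each edge [p,q] (with p < q) to q − p.
The resulting 5×10 matrix has rank 4, and its Smith normal form has invariant factors (1,1,1,1).

∂_2: C_2 → C_1 sends each 2-simplex [p,q,r] to [q,r] − [p,r] + [p,q]. For instance
  ∂abd = bd − ad + ab,
  ∂abe = be − ae + ab.
The 10×5 boundary matrix has rank 5 and Smith normal form diag(1,1,1,1,1).

Now H_k = ker ∂_k / im ∂_{k+1}, so:

  H_0: rank C_0 − rank ∂_1 = 5 − 4 = 1, and the invariant factors of ∂_1 are all 1, so H_0 = Z.
  H_1: rank ker ∂_1 − rank ∂_2 = (10 − 4) − 5 = 1, and the invariant factors of ∂_2 are all 1, so H_1 = Z.
  H_2: rank ker ∂_2 − rank ∂_3 = (5 − 5) − 0 = 0, and there is no ∂_3, so H_2 = 0.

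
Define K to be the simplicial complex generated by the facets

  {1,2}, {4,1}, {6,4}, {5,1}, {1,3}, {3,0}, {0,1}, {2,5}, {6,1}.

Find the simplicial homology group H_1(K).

K has 7 vertices, 9 edges.
rank ∂_1 = 6, rank ∂_2 = 0 ⇒ b_1 = 9 − 6 − 0 = 3. So H_1 ≅ Z^3.

H_1 ≅ Z^3.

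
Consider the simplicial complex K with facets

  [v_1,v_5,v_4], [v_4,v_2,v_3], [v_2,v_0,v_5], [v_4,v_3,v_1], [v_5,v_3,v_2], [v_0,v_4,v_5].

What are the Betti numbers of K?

b_0 = 1, b_1 = 1, b_2 = 0.

Fix the vertex order v_0 < v_1 < v_2 < v_3 < v_4 < v_5 and write every simplex with vertices in increasing order. Then dim K = 2 and the simplices of K are:

  0-simplices (6): [v_0], [v_1], [v_2], [v_3], [v_4], [v_5]
  1-simplices (12): [v_0,v_2], [v_0,v_4], [v_0,v_5], [v_1,v_3], [v_1,v_4], [v_1,v_5], [v_2,v_3], [v_2,v_4], [v_2,v_5], [v_3,v_4], [v_3,v_5], [v_4,v_5]
  2-simplices (6): [v_0,v_2,v_5], [v_0,v_4,v_5], [v_1,v_3,v_4], [v_1,v_4,v_5], [v_2,v_3,v_4], [v_2,v_3,v_5]

giving chain groups C_0 ≅ Z^6, C_1 ≅ Z^12, C_2 ≅ Z^6.

Boundary ∂_1: C_1 → C_0 is given by ∂[p,q] = [q] − [p].
This gives a 6×12 integer matrix of rank 5; reducing to Smith normal form yields diagonal entries (1,1,1,1,1).

The boundary map ∂_2: C_2 → C_1 acts by ∂[p,q,r] = [q,r] − [p,r] + [p,q]. For instance
  ∂[v_2,v_3,v_4] = [v_3,v_4] − [v_2,v_4] + [v_2,v_3],
  ∂[v_1,v_4,v_5] = [v_4,v_5] − [v_1,v_5] + [v_1,v_4].
This gives a 12×6 integer matrix of rank 6; reducing to Smith normal form yields diagonal entries (1,1,1,1,1,1).

Now H_k = ker ∂_k / im ∂_{k+1}, so:

  H_0: rank C_0 − rank ∂_1 = 6 − 5 = 1, and the invariant factors of ∂_1 are all 1, so H_0 ≅ Z.
  H_1: rank ker ∂_1 − rank ∂_2 = (12 − 5) − 6 = 1, and the invariant factors of ∂_2 are all 1, so H_1 ≅ Z.
  H_2: rank ker ∂_2 − rank ∂_3 = (6 − 6) − 0 = 0, and there is no ∂_3, so H_2 ≅ 0.

(K is a triangulation of the cylinder S^1 x I.)

Hence the Betti numbers are b_0 = 1, b_1 = 1, b_2 = 0.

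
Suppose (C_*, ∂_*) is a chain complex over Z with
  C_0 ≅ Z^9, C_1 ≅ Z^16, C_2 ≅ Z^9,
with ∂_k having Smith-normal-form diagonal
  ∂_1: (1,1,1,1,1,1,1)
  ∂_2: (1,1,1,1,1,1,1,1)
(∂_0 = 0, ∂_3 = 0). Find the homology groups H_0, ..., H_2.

H_0: b_0 = 9 − 0 − 7 = 2; torsion from ∂_1 factors > 1: none. So H_0 ≅ Z^2.
H_1: b_1 = 16 − 7 − 8 = 1; torsion from ∂_2 factors > 1: none. So H_1 ≅ Z.
H_2: b_2 = 9 − 8 − 0 = 1; torsion from ∂_3 factors > 1: none. So H_2 ≅ Z.

H_0 ≅ Z^2,  H_1 ≅ Z,  H_2 ≅ Z.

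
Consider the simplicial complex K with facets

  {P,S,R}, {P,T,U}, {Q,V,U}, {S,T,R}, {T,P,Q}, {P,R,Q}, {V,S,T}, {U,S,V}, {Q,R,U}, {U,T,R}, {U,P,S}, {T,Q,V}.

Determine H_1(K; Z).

H_1 ≅ Z_2.

Fix the vertex order P < Q < R < S < T < U < V and write every simplex with vertices in increasing order. Then dim K = 2 and the simplices of K are:

  0-simplices (7): P, Q, R, S, T, U, V
  1-simplices (18): PQ, PR, PS, PT, PU, QR, QT, QU, QV, RS, RT, RU, ST, SU, SV, TU, TV, UV
  2-simplices (12): PQR, PQT, PRS, PSU, PTU, QRU, QTV, QUV, RST, RTU, STV, SUV

giving chain groups C_0 ≅ Z^7, C_1 ≅ Z^18, C_2 ≅ Z^12.

The boundary map ∂_1: C_1 → C_0 maps an edge to its endpoints' difference, ∂[p,q] = q − p.
The 7×18 boundary matrix has rank 6 and Smith normal form diag(1,1,1,1,1,1).

Boundary ∂_2: C_2 → C_1 acts by ∂[p,q,r] = [q,r] − [p,r] + [p,q]. For instance
  ∂RST = ST − RT + RS,
  ∂QTV = TV − QV + QT.
The resulting 18×12 matrix has rank 12, and its Smith normal form has invariant factors (1,1,1,1,1,1,1,1,1,1,1,2).

Now H_k = ker ∂_k / im ∂_{k+1}, so:

  H_1: rank ker ∂_1 − rank ∂_2 = (18 − 6) − 12 = 0, and ∂_2 has invariant factor 2 > 1, so H_1 ≅ Z_2.

(K is a triangulation of the real projective plane RP^2.)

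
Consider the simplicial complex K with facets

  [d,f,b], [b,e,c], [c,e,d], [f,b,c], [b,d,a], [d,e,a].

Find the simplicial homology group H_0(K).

Order the vertices as a < b < c < d < e < f. Listing each simplex with vertices in this order, K has dimension 2 with simplices:

  0-simplices (6): a, b, c, d, e, f
  1-simplices (12): ab, ad, ae, bc, bd, be, bf, cd, ce, cf, de, df
  2-simplices (6): abd, ade, bce, bcf, bdf, cde

Hence C_0 ≅ Z^6, C_1 ≅ Z^12, C_2 ≅ Z^6.

Boundary ∂_1: C_1 → C_0 is given by ∂[p,q] = [q] − [p]. For instance
  ∂bd = d − b.
This gives a 6×12 integer matrix of rank 5; reducing to Smith normal form yields diagonal entries (1,1,1,1,1).

Boundary ∂_2: C_2 → C_1 sends each 2-simplex [p,q,r] to [q,r] − [p,r] + [p,q]. For instance
  ∂bdf = df − bf + bd,
  ∂bcf = cf − bf + bc.
As a 12×6 matrix over Z this has rank 6, with invariant factors (1,1,1,1,1,1).

From H_k ≅ ker(∂_k) / im(∂_{k+1}) we obtain:

  H_0: rank C_0 − rank ∂_1 = 6 − 5 = 1, and the invariant factors of ∂_1 are all 1, so H_0 = Z.

(K is a triangulation of the cylinder S^1 x I.)

H_0 ≅ Z.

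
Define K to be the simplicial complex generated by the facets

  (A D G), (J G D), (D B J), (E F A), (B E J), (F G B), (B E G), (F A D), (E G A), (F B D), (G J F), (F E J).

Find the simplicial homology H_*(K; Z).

K has 7 vertices, 18 edges, 12 triangles.
rank ∂_0 = 0, rank ∂_1 = 6 ⇒ b_0 = 7 − 0 − 6 = 1; all invariant factors of ∂_1 are 1 so no torsion. So H_0 = Z.
rank ∂_1 = 6, rank ∂_2 = 12 ⇒ b_1 = 18 − 6 − 12 = 0; ∂_2 has invariant factor(s) [2] giving torsion. So H_1 = Z/2.
rank ∂_2 = 12, rank ∂_3 = 0 ⇒ b_2 = 12 − 12 − 0 = 0. So H_2 = 0.

H_0 ≅ Z,  H_1 ≅ Z/2,  H_2 = 0.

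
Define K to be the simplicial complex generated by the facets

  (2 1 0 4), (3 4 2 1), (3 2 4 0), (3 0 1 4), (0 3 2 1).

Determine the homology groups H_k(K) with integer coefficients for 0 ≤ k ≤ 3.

H_0 = Z,  H_1 = 0,  H_2 = 0,  H_3 = Z.

Fix the vertex order 0 < 1 < 2 < 3 < 4 and write every simplex with vertices in increasing order. Then dim K = 3 and the simplices of K are:

  0-simplices (5): [0], [1], [2], [3], [4]
  1-simplices (10): [0,1], [0,2], [0,3], [0,4], [1,2], [1,3], [1,4], [2,3], [2,4], [3,4]
  2-simplices (10): [0,1,2], [0,1,3], [0,1,4], [0,2,3], [0,2,4], [0,3,4], [1,2,3], [1,2,4], [1,3,4], [2,3,4]
  3-simplices (5): [0,1,2,3], [0,1,2,4], [0,1,3,4], [0,2,3,4], [1,2,3,4]

giving chain groups C_0 ≅ Z^5, C_1 ≅ Z^10, C_2 ≅ Z^10, C_3 ≅ Z^5.

∂_1: C_1 → C_0 sends each edge [p,q] (with p < q) to q − p. For instance
  ∂[0,2] = [2] − [0].
The resulting 5×10 matrix has rank 4, and its Smith normal form has invariant factors (1,1,1,1).

∂_2: C_2 → C_1 acts by ∂[p,q,r] = [q,r] − [p,r] + [p,q]. For instance
  ∂[0,2,3] = [2,3] − [0,3] + [0,2],
  ∂[1,2,3] = [2,3] − [1,3] + [1,2].
As a 10×10 matrix over Z this has rank 6, with invariant factors (1,1,1,1,1,1).

Boundary ∂_3: C_3 → C_2 sends each 3-simplex σ to the alternating sum Σ_i (−1)^i (σ with its i-th vertex removed). For instance
  ∂[0,1,2,4] = [1,2,4] − [0,2,4] + [0,1,4] − [0,1,2],
  ∂[0,1,3,4] = [1,3,4] − [0,3,4] + [0,1,4] − [0,1,3].
As a 10×5 matrix over Z this has rank 4, with invariant factors (1,1,1,1).

Now H_k = ker ∂_k / im ∂_{k+1}, so:

  H_0: rank C_0 − rank ∂_1 = 5 − 4 = 1, and the invariant factors of ∂_1 are all 1, so H_0 ≅ Z.
  H_1: rank ker ∂_1 − rank ∂_2 = (10 − 4) − 6 = 0, and the invariant factors of ∂_2 are all 1, so H_1 ≅ 0.
  H_2: rank ker ∂_2 − rank ∂_3 = (10 − 6) − 4 = 0, and the invariant factors of ∂_3 are all 1, so H_2 ≅ 0.
  H_3: rank ker ∂_3 − rank ∂_4 = (5 − 4) − 0 = 1, and there is no ∂_4, so H_3 ≅ Z.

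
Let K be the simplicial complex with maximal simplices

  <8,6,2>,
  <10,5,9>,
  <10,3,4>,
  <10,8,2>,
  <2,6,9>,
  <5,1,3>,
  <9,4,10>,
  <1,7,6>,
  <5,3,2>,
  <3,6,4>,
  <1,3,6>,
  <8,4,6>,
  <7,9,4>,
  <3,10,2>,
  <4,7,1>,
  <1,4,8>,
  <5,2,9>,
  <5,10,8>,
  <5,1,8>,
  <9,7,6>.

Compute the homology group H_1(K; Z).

Take the total order 1 < 2 < 3 < 4 < 5 < 6 < 7 < 8 < 9 < 10 on the vertex set. Then K (dimension 2) consists of the simplices:

  0-simplices (10): [1], [2], [3], [4], [5], [6], [7], [8], [9], [10]
  1-simplices (30): (30 of them)
  2-simplices (20): (20 of them)

Hence C_0 ≅ Z^10, C_1 ≅ Z^30, C_2 ≅ Z^20.

∂_1: C_1 → C_0 sends each edge [p,q] (with p < q) to q − p. For instance
  ∂[5,9] = [9] − [5].
The 10×30 boundary matrix has rank 9 and Smith normal form diag(1,1,1,1,1,1,1,1,1).

The boundary map ∂_2: C_2 → C_1 sends each 2-simplex [p,q,r] to [q,r] − [p,r] + [p,q]. For instance
  ∂[2,3,10] = [3,10] − [2,10] + [2,3],
  ∂[3,4,6] = [4,6] − [3,6] + [3,4].
The resulting 30×20 matrix has rank 20, and its Smith normal form has invariant factors (1,1,1,1,1,1,1,1,1,1,1,1,1,1,1,1,1,1,1,2).

Reading off H_k = ker ∂_k / im ∂_{k+1}:

  H_1: rank ker ∂_1 − rank ∂_2 = (30 − 9) − 20 = 1, and ∂_2 has invariant factor 2 > 1, so H_1 ≅ Z ⊕ Z/2.

H_1 ≅ Z ⊕ Z/2.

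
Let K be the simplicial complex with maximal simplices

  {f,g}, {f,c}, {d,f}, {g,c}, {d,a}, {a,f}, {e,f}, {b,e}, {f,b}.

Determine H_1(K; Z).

H_1 ≅ Z^3.

Take the total order a < b < c < d < e < f < g on the vertex set. Then K (dimension 1) consists of the simplices:

  0-simplices (7): a, b, c, d, e, f, g
  1-simplices (9): ad, af, be, bf, cf, cg, df, ef, fg

Hence C_0 ≅ Z^7, C_1 ≅ Z^9.

∂_1: C_1 → C_0 maps an edge to its endpoints' difference, ∂[p,q] = q − p. For instance
  ∂cg = g − c.
The resulting 7×9 matrix has rank 6, and its Smith normal form has invariant factors (1,1,1,1,1,1).

From H_k ≅ ker(∂_k) / im(∂_{k+1}) we obtain:

  H_1: rank ker ∂_1 − rank ∂_2 = (9 − 6) − 0 = 3, and there is no ∂_2, so H_1 ≅ Z^3.

(K is a triangulation of a wedge of 3 circles.)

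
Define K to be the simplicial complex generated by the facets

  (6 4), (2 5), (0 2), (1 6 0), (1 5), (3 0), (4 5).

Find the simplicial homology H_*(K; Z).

Take the total order 0 < 1 < 2 < 3 < 4 < 5 < 6 on the vertex set. Then K (dimension 2) consists of the simplices:

  0-simplices (7): [0], [1], [2], [3], [4], [5], [6]
  1-simplices (9): [0,1], [0,2], [0,3], [0,6], [1,5], [1,6], [2,5], [4,5], [4,6]
  2-simplices (1): [0,1,6]

Hence C_0 ≅ Z^7, C_1 ≅ Z^9, C_2 ≅ Z^1.

∂_1: C_1 → C_0 maps an edge to its endpoints' difference, ∂[p,q] = q − p. For instance
  ∂[4,5] = [5] − [4].
The 7×9 boundary matrix has rank 6 and Smith normal form diag(1,1,1,1,1,1).

The boundary map ∂_2: C_2 → C_1 sends each 2-simplex [p,q,r] to [q,r] − [p,r] + [p,q]. For instance
  ∂[0,1,6] = [1,6] − [0,6] + [0,1].
As a 9×1 matrix over Z this has rank 1, with invariant factors (1).

Now H_k = ker ∂_k / im ∂_{k+1}, so:

  H_0: rank C_0 − rank ∂_1 = 7 − 6 = 1, and the invariant factors of ∂_1 are all 1, so H_0 = Z.
  H_1: rank ker ∂_1 − rank ∂_2 = (9 − 6) − 1 = 2, and the invariant factors of ∂_2 are all 1, so H_1 = Z^2.
  H_2: rank ker ∂_2 − rank ∂_3 = (1 − 1) − 0 = 0, and there is no ∂_3, so H_2 = 0.

H_0 = Z,  H_1 = Z^2,  H_2 = 0.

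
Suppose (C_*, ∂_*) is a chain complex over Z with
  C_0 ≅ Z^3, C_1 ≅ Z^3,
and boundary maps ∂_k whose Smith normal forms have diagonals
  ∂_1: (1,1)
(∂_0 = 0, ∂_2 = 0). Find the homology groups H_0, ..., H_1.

H_0 ≅ Z,  H_1 ≅ Z.

H_0: b_0 = 3 − 0 − 2 = 1; torsion from ∂_1 factors > 1: none. So H_0 ≅ Z.
H_1: b_1 = 3 − 2 − 0 = 1; torsion from ∂_2 factors > 1: none. So H_1 ≅ Z.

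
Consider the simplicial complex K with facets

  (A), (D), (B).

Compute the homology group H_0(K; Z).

H_0 ≅ Z^3.

We work with the vertex ordering A < B < D. The simplices of K, each written with vertices in increasing order, are:

  0-simplices (3): A, B, D

Hence C_0 ≅ Z^3.

From H_k ≅ ker(∂_k) / im(∂_{k+1}) we obtain:

  H_0: rank C_0 − rank ∂_1 = 3 − 0 = 3, and there is no ∂_1, so H_0 ≅ Z^3.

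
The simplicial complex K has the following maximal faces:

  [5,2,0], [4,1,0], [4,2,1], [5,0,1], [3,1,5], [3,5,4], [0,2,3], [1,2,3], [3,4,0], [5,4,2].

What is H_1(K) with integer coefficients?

H_1 ≅ Z_2.

K has 6 vertices, 15 edges, 10 triangles.
rank ∂_1 = 5, rank ∂_2 = 10 ⇒ b_1 = 15 − 5 − 10 = 0; ∂_2 has invariant factor(s) [2] giving torsion. So H_1 = Z_2.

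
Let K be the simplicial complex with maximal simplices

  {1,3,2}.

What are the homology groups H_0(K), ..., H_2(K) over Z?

We work with the vertex ordering 1 < 2 < 3. The simplices of K, each written with vertices in increasing order, are:

  0-simplices (3): [1], [2], [3]
  1-simplices (3): [1,2], [1,3], [2,3]
  2-simplices (1): [1,2,3]

so the chain groups are C_0 ≅ Z^3, C_1 ≅ Z^3, C_2 ≅ Z^1.

Boundary ∂_1: C_1 → C_0 maps an edge to its endpoints' difference, ∂[p,q] = q − p. For instance
  ∂[2,3] = [3] − [2].
As a 3×3 matrix over Z this has rank 2, with invariant factors (1,1).

The boundary map ∂_2: C_2 → C_1 acts by ∂[p,q,r] = [q,r] − [p,r] + [p,q]. For instance
  ∂[1,2,3] = [2,3] − [1,3] + [1,2].
The 3×1 boundary matrix has rank 1 and Smith normal form diag(1).

Now H_k = ker ∂_k / im ∂_{k+1}, so:

  H_0: rank C_0 − rank ∂_1 = 3 − 2 = 1, and the invariant factors of ∂_1 are all 1, so H_0 = Z.
  H_1: rank ker ∂_1 − rank ∂_2 = (3 − 2) − 1 = 0, and the invariant factors of ∂_2 are all 1, so H_1 = 0.
  H_2: rank ker ∂_2 − rank ∂_3 = (1 − 1) − 0 = 0, and there is no ∂_3, so H_2 = 0.

As a check, the Euler characteristic is 3 − 3 + 1 = 1, which agrees with 1 − 0 + 0 = 1.

H_0 = Z,  H_1 = 0,  H_2 = 0.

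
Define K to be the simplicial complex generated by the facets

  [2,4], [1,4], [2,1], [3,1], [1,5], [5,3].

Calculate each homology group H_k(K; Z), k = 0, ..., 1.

Take the total order 1 < 2 < 3 < 4 < 5 on the vertex set. Then K (dimension 1) consists of the simplices:

  0-simplices (5): [1], [2], [3], [4], [5]
  1-simplices (6): [1,2], [1,3], [1,4], [1,5], [2,4], [3,5]

giving chain groups C_0 ≅ Z^5, C_1 ≅ Z^6.

∂_1: C_1 → C_0 maps an edge to its endpoints' difference, ∂[p,q] = q − p.
The resulting 5×6 matrix has rank 4, and its Smith normal form has invariant factors (1,1,1,1).

Computing H_k = (kernel of ∂_k) / (image of ∂_{k+1}):

  H_0: rank C_0 − rank ∂_1 = 5 − 4 = 1, and the invariant factors of ∂_1 are all 1, so H_0 = Z.
  H_1: rank ker ∂_1 − rank ∂_2 = (6 − 4) − 0 = 2, and there is no ∂_2, so H_1 = Z^2.

H_0 ≅ Z,  H_1 ≅ Z^2.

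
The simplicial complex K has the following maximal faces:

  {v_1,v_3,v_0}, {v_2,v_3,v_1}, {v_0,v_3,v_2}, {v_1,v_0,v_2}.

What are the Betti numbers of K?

b_0 = 1, b_1 = 0, b_2 = 1.

Take the total order v_0 < v_1 < v_2 < v_3 on the vertex set. Then K (dimension 2) consists of the simplices:

  0-simplices (4): [v_0], [v_1], [v_2], [v_3]
  1-simplices (6): [v_0,v_1], [v_0,v_2], [v_0,v_3], [v_1,v_2], [v_1,v_3], [v_2,v_3]
  2-simplices (4): [v_0,v_1,v_2], [v_0,v_1,v_3], [v_0,v_2,v_3], [v_1,v_2,v_3]

Hence C_0 ≅ Z^4, C_1 ≅ Z^6, C_2 ≅ Z^4.

The boundary map ∂_1: C_1 → C_0 maps an edge to its endpoints' difference, ∂[p,q] = q − p.
This gives a 4×6 integer matrix of rank 3; reducing to Smith normal form yields diagonal entries (1,1,1).

Boundary ∂_2: C_2 → C_1 sends each 2-simplex [p,q,r] to [q,r] − [p,r] + [p,q]. For instance
  ∂[v_0,v_1,v_3] = [v_1,v_3] − [v_0,v_3] + [v_0,v_1],
  ∂[v_0,v_2,v_3] = [v_2,v_3] − [v_0,v_3] + [v_0,v_2].
This gives a 6×4 integer matrix of rank 3; reducing to Smith normal form yields diagonal entries (1,1,1).

Now H_k = ker ∂_k / im ∂_{k+1}, so:

  H_0: rank C_0 − rank ∂_1 = 4 − 3 = 1, and the invariant factors of ∂_1 are all 1, so H_0 = Z.
  H_1: rank ker ∂_1 − rank ∂_2 = (6 − 3) − 3 = 0, and the invariant factors of ∂_2 are all 1, so H_1 = 0.
  H_2: rank ker ∂_2 − rank ∂_3 = (4 − 3) − 0 = 1, and there is no ∂_3, so H_2 = Z.

Hence the Betti numbers are b_0 = 1, b_1 = 0, b_2 = 1.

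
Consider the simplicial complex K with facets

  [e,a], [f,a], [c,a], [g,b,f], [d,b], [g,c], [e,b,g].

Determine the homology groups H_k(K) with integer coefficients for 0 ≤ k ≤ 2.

H_0 ≅ Z,  H_1 ≅ Z^2,  H_2 = 0.

Order the vertices as a < b < c < d < e < f < g. Listing each simplex with vertices in this order, K has dimension 2 with simplices:

  0-simplices (7): a, b, c, d, e, f, g
  1-simplices (10): ac, ae, af, bd, be, bf, bg, cg, eg, fg
  2-simplices (2): beg, bfg

giving chain groups C_0 ≅ Z^7, C_1 ≅ Z^10, C_2 ≅ Z^2.

Boundary ∂_1: C_1 → C_0 maps an edge to its endpoints' difference, ∂[p,q] = q − p. For instance
  ∂be = e − b.
The resulting 7×10 matrix has rank 6, and its Smith normal form has invariant factors (1,1,1,1,1,1).

∂_2: C_2 → C_1 acts by ∂[p,q,r] = [q,r] − [p,r] + [p,q]. For instance
  ∂beg = eg − bg + be,
  ∂bfg = fg − bg + bf.
The resulting 10×2 matrix has rank 2, and its Smith normal form has invariant factors (1,1).

Computing H_k = (kernel of ∂_k) / (image of ∂_{k+1}):

  H_0: rank C_0 − rank ∂_1 = 7 − 6 = 1, and the invariant factors of ∂_1 are all 1, so H_0 = Z.
  H_1: rank ker ∂_1 − rank ∂_2 = (10 − 6) − 2 = 2, and the invariant factors of ∂_2 are all 1, so H_1 = Z^2.
  H_2: rank ker ∂_2 − rank ∂_3 = (2 − 2) − 0 = 0, and there is no ∂_3, so H_2 = 0.

As a check, the Euler characteristic is 7 − 10 + 2 = -1, which agrees with 1 − 2 + 0 = -1.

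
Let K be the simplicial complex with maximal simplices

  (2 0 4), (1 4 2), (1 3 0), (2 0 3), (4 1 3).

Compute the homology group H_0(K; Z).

H_0 ≅ Z.

Fix the vertex order 0 < 1 < 2 < 3 < 4 and write every simplex with vertices in increasing order. Then dim K = 2 and the simplices of K are:

  0-simplices (5): [0], [1], [2], [3], [4]
  1-simplices (10): [0,1], [0,2], [0,3], [0,4], [1,2], [1,3], [1,4], [2,3], [2,4], [3,4]
  2-simplices (5): [0,1,3], [0,2,3], [0,2,4], [1,2,4], [1,3,4]

Hence C_0 ≅ Z^5, C_1 ≅ Z^10, C_2 ≅ Z^5.

The boundary map ∂_1: C_1 → C_0 maps an edge to its endpoints' difference, ∂[p,q] = q − p. For instance
  ∂[0,4] = [4] − [0].
The 5×10 boundary matrix has rank 4 and Smith normal form diag(1,1,1,1).

∂_2: C_2 → C_1 acts by ∂[p,q,r] = [q,r] − [p,r] + [p,q]. For instance
  ∂[0,1,3] = [1,3] − [0,3] + [0,1],
  ∂[1,3,4] = [3,4] − [1,4] + [1,3].
The 10×5 boundary matrix has rank 5 and Smith normal form diag(1,1,1,1,1).

Now H_k = ker ∂_k / im ∂_{k+1}, so:

  H_0: rank C_0 − rank ∂_1 = 5 − 4 = 1, and the invariant factors of ∂_1 are all 1, so H_0 = Z.

(K is a triangulation of the Möbius band.)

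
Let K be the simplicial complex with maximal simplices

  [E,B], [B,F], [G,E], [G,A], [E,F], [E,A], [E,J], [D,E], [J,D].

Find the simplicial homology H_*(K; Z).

K has 7 vertices, 9 edges.
rank ∂_0 = 0, rank ∂_1 = 6 ⇒ b_0 = 7 − 0 − 6 = 1; all invariant factors of ∂_1 are 1 so no torsion. So H_0 = Z.
rank ∂_1 = 6, rank ∂_2 = 0 ⇒ b_1 = 9 − 6 − 0 = 3. So H_1 = Z^3.

H_0 = Z,  H_1 = Z^3.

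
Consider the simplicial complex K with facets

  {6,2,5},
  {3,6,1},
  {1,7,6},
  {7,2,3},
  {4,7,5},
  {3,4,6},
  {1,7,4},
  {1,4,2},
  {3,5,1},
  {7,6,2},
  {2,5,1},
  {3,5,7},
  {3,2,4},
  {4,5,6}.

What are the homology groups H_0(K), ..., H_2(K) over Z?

H_0 = Z,  H_1 = Z^2,  H_2 = Z.

We work with the vertex ordering 1 < 2 < 3 < 4 < 5 < 6 < 7. The simplices of K, each written with vertices in increasing order, are:

  0-simplices (7): [1], [2], [3], [4], [5], [6], [7]
  1-simplices (21): [1,2], [1,3], [1,4], [1,5], [1,6], [1,7], [2,3], [2,4], [2,5], [2,6], [2,7], [3,4], [3,5], [3,6], [3,7], [4,5], [4,6], [4,7], [5,6], [5,7], [6,7]
  2-simplices (14): [1,2,4], [1,2,5], [1,3,5], [1,3,6], [1,4,7], [1,6,7], [2,3,4], [2,3,7], [2,5,6], [2,6,7], [3,4,6], [3,5,7], [4,5,6], [4,5,7]

giving chain groups C_0 ≅ Z^7, C_1 ≅ Z^21, C_2 ≅ Z^14.

Boundary ∂_1: C_1 → C_0 sends each edge [p,q] (with p < q) to q − p. For instance
  ∂[3,4] = [4] − [3].
The resulting 7×21 matrix has rank 6, and its Smith normal form has invariant factors (1,1,1,1,1,1).

Boundary ∂_2: C_2 → C_1 acts by ∂[p,q,r] = [q,r] − [p,r] + [p,q]. For instance
  ∂[1,3,5] = [3,5] − [1,5] + [1,3],
  ∂[1,2,4] = [2,4] − [1,4] + [1,2].
This gives a 21×14 integer matrix of rank 13; reducing to Smith normal form yields diagonal entries (1,1,1,1,1,1,1,1,1,1,1,1,1).

Computing H_k = (kernel of ∂_k) / (image of ∂_{k+1}):

  H_0: rank C_0 − rank ∂_1 = 7 − 6 = 1, and the invariant factors of ∂_1 are all 1, so H_0 = Z.
  H_1: rank ker ∂_1 − rank ∂_2 = (21 − 6) − 13 = 2, and the invariant factors of ∂_2 are all 1, so H_1 = Z^2.
  H_2: rank ker ∂_2 − rank ∂_3 = (14 − 13) − 0 = 1, and there is no ∂_3, so H_2 = Z.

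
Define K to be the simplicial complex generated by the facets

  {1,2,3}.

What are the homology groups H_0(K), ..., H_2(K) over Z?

Take the total order 1 < 2 < 3 on the vertex set. Then K (dimension 2) consists of the simplices:

  0-simplices (3): [1], [2], [3]
  1-simplices (3): [1,2], [1,3], [2,3]
  2-simplices (1): [1,2,3]

Hence C_0 ≅ Z^3, C_1 ≅ Z^3, C_2 ≅ Z^1.

Boundary ∂_1: C_1 → C_0 is given by ∂[p,q] = [q] − [p]. For instance
  ∂[1,2] = [2] − [1].
The 3×3 boundary matrix has rank 2 and Smith normal form diag(1,1).

Boundary ∂_2: C_2 → C_1 sends each 2-simplex [p,q,r] to [q,r] − [p,r] + [p,q]. For instance
  ∂[1,2,3] = [2,3] − [1,3] + [1,2].
As a 3×1 matrix over Z this has rank 1, with invariant factors (1).

From H_k ≅ ker(∂_k) / im(∂_{k+1}) we obtain:

  H_0: rank C_0 − rank ∂_1 = 3 − 2 = 1, and the invariant factors of ∂_1 are all 1, so H_0 = Z.
  H_1: rank ker ∂_1 − rank ∂_2 = (3 − 2) − 1 = 0, and the invariant factors of ∂_2 are all 1, so H_1 = 0.
  H_2: rank ker ∂_2 − rank ∂_3 = (1 − 1) − 0 = 0, and there is no ∂_3, so H_2 = 0.

H_0 = Z,  H_1 = 0,  H_2 = 0.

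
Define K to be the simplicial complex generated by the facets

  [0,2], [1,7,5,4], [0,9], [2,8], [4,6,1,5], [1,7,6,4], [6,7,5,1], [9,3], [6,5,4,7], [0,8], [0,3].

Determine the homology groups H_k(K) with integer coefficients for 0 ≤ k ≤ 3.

Take the total order 0 < 1 < 2 < 3 < 4 < 5 < 6 < 7 < 8 < 9 on the vertex set. Then K (dimension 3) consists of the simplices:

  0-simplices (10): [0], [1], [2], [3], [4], [5], [6], [7], [8], [9]
  1-simplices (16): [0,2], [0,3], [0,8], [0,9], [1,4], [1,5], [1,6], [1,7], [2,8], [3,9], [4,5], [4,6], [4,7], [5,6], [5,7], [6,7]
  2-simplices (10): [1,4,5], [1,4,6], [1,4,7], [1,5,6], [1,5,7], [1,6,7], [4,5,6], [4,5,7], [4,6,7], [5,6,7]
  3-simplices (5): [1,4,5,6], [1,4,5,7], [1,4,6,7], [1,5,6,7], [4,5,6,7]

giving chain groups C_0 ≅ Z^10, C_1 ≅ Z^16, C_2 ≅ Z^10, C_3 ≅ Z^5.

Boundary ∂_1: C_1 → C_0 sends each edge [p,q] (with p < q) to q − p. For instance
  ∂[2,8] = [8] − [2].
This gives a 10×16 integer matrix of rank 8; reducing to Smith normal form yields diagonal entries (1,1,1,1,1,1,1,1).

∂_2: C_2 → C_1 maps a triangle to the signed sum of its edges. For instance
  ∂[1,6,7] = [6,7] − [1,7] + [1,6],
  ∂[4,5,7] = [5,7] − [4,7] + [4,5].
As a 16×10 matrix over Z this has rank 6, with invariant factors (1,1,1,1,1,1).

∂_3: C_3 → C_2 sends each 3-simplex σ to the alternating sum Σ_i (−1)^i (σ with its i-th vertex removed). For instance
  ∂[1,5,6,7] = [5,6,7] − [1,6,7] + [1,5,7] − [1,5,6],
  ∂[1,4,5,6] = [4,5,6] − [1,5,6] + [1,4,6] − [1,4,5].
This gives a 10×5 integer matrix of rank 4; reducing to Smith normal form yields diagonal entries (1,1,1,1).

Now H_k = ker ∂_k / im ∂_{k+1}, so:

  H_0: rank C_0 − rank ∂_1 = 10 − 8 = 2, and the invariant factors of ∂_1 are all 1, so H_0 ≅ Z^2.
  H_1: rank ker ∂_1 − rank ∂_2 = (16 − 8) − 6 = 2, and the invariant factors of ∂_2 are all 1, so H_1 ≅ Z^2.
  H_2: rank ker ∂_2 − rank ∂_3 = (10 − 6) − 4 = 0, and the invariant factors of ∂_3 are all 1, so H_2 ≅ 0.
  H_3: rank ker ∂_3 − rank ∂_4 = (5 − 4) − 0 = 1, and there is no ∂_4, so H_3 ≅ Z.

H_0 = Z^2,  H_1 = Z^2,  H_2 = 0,  H_3 = Z.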